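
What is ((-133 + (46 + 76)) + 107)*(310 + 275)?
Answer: 56160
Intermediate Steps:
((-133 + (46 + 76)) + 107)*(310 + 275) = ((-133 + 122) + 107)*585 = (-11 + 107)*585 = 96*585 = 56160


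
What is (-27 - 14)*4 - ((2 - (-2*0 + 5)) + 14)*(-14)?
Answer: -10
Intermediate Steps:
(-27 - 14)*4 - ((2 - (-2*0 + 5)) + 14)*(-14) = -41*4 - ((2 - (0 + 5)) + 14)*(-14) = -164 - ((2 - 1*5) + 14)*(-14) = -164 - ((2 - 5) + 14)*(-14) = -164 - (-3 + 14)*(-14) = -164 - 11*(-14) = -164 - 1*(-154) = -164 + 154 = -10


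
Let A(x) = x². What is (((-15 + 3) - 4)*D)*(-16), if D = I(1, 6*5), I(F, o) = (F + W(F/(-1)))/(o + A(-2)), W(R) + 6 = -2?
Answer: -896/17 ≈ -52.706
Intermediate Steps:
W(R) = -8 (W(R) = -6 - 2 = -8)
I(F, o) = (-8 + F)/(4 + o) (I(F, o) = (F - 8)/(o + (-2)²) = (-8 + F)/(o + 4) = (-8 + F)/(4 + o))
D = -7/34 (D = (-8 + 1)/(4 + 6*5) = -7/(4 + 30) = -7/34 ≈ -0.20588)
(((-15 + 3) - 4)*D)*(-16) = (((-15 + 3) - 4)*(-7/34))*(-16) = ((-12 - 4)*(-7/34))*(-16) = -16*(-7/34)*(-16) = (56/17)*(-16) = -896/17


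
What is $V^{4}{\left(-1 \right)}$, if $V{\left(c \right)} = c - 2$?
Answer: $81$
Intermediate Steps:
$V{\left(c \right)} = -2 + c$ ($V{\left(c \right)} = c - 2 = -2 + c$)
$V^{4}{\left(-1 \right)} = \left(-2 - 1\right)^{4} = \left(-3\right)^{4} = 81$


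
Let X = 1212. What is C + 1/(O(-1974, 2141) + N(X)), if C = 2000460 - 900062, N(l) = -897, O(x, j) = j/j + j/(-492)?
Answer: 487446602762/442973 ≈ 1.1004e+6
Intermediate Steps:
O(x, j) = 1 - j/492 (O(x, j) = 1 + j*(-1/492) = 1 - j/492)
C = 1100398
C + 1/(O(-1974, 2141) + N(X)) = 1100398 + 1/((1 - 1/492*2141) - 897) = 1100398 + 1/((1 - 2141/492) - 897) = 1100398 + 1/(-1649/492 - 897) = 1100398 + 1/(-442973/492) = 1100398 - 492/442973 = 487446602762/442973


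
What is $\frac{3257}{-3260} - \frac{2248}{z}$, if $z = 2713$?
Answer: $- \frac{16164721}{8844380} \approx -1.8277$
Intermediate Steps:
$\frac{3257}{-3260} - \frac{2248}{z} = \frac{3257}{-3260} - \frac{2248}{2713} = 3257 \left(- \frac{1}{3260}\right) - \frac{2248}{2713} = - \frac{3257}{3260} - \frac{2248}{2713} = - \frac{16164721}{8844380}$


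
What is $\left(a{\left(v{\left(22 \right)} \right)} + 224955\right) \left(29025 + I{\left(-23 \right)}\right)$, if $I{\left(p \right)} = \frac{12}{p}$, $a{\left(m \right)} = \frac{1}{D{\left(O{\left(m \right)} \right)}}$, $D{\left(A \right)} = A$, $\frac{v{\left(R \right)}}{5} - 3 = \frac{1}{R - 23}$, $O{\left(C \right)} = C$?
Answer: $\frac{1501717014213}{230} \approx 6.5292 \cdot 10^{9}$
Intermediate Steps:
$v{\left(R \right)} = 15 + \frac{5}{-23 + R}$ ($v{\left(R \right)} = 15 + \frac{5}{R - 23} = 15 + \frac{5}{-23 + R}$)
$a{\left(m \right)} = \frac{1}{m}$
$\left(a{\left(v{\left(22 \right)} \right)} + 224955\right) \left(29025 + I{\left(-23 \right)}\right) = \left(\frac{1}{5 \frac{1}{-23 + 22} \left(-68 + 3 \cdot 22\right)} + 224955\right) \left(29025 + \frac{12}{-23}\right) = \left(\frac{1}{5 \frac{1}{-1} \left(-68 + 66\right)} + 224955\right) \left(29025 + 12 \left(- \frac{1}{23}\right)\right) = \left(\frac{1}{5 \left(-1\right) \left(-2\right)} + 224955\right) \left(29025 - \frac{12}{23}\right) = \left(\frac{1}{10} + 224955\right) \frac{667563}{23} = \frac{2249551}{10} \cdot \frac{667563}{23} = \frac{1501717014213}{230}$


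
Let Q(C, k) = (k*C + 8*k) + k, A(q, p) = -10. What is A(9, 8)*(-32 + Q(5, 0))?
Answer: 320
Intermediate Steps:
Q(C, k) = 9*k + C*k (Q(C, k) = (C*k + 8*k) + k = (8*k + C*k) + k = 9*k + C*k)
A(9, 8)*(-32 + Q(5, 0)) = -10*(-32 + 0*(9 + 5)) = -10*(-32 + 0*14) = -10*(-32 + 0) = -10*(-32) = 320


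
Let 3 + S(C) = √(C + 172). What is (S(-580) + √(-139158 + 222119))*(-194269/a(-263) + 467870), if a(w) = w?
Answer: -369732237/263 + 123244079*√82961/263 + 246488158*I*√102/263 ≈ 1.3357e+8 + 9.4654e+6*I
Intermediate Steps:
S(C) = -3 + √(172 + C) (S(C) = -3 + √(C + 172) = -3 + √(172 + C))
(S(-580) + √(-139158 + 222119))*(-194269/a(-263) + 467870) = ((-3 + √(172 - 580)) + √(-139158 + 222119))*(-194269/(-263) + 467870) = ((-3 + √(-408)) + √82961)*(-194269*(-1/263) + 467870) = ((-3 + 2*I*√102) + √82961)*(194269/263 + 467870) = (-3 + √82961 + 2*I*√102)*(123244079/263) = -369732237/263 + 123244079*√82961/263 + 246488158*I*√102/263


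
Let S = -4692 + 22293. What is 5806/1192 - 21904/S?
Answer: 38040919/10490196 ≈ 3.6263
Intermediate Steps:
S = 17601
5806/1192 - 21904/S = 5806/1192 - 21904/17601 = 5806*(1/1192) - 21904*1/17601 = 2903/596 - 21904/17601 = 38040919/10490196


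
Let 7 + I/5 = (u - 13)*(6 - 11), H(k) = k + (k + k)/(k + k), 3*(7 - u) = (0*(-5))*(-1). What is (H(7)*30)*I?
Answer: 27600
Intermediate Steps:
u = 7 (u = 7 - 0*(-5)*(-1)/3 = 7 - 0*(-1) = 7 - ⅓*0 = 7 + 0 = 7)
H(k) = 1 + k (H(k) = k + (2*k)/((2*k)) = k + (2*k)*(1/(2*k)) = k + 1 = 1 + k)
I = 115 (I = -35 + 5*((7 - 13)*(6 - 11)) = -35 + 5*(-6*(-5)) = -35 + 5*30 = -35 + 150 = 115)
(H(7)*30)*I = ((1 + 7)*30)*115 = (8*30)*115 = 240*115 = 27600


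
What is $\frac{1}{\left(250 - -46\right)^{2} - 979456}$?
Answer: $- \frac{1}{891840} \approx -1.1213 \cdot 10^{-6}$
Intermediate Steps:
$\frac{1}{\left(250 - -46\right)^{2} - 979456} = \frac{1}{\left(250 + 46\right)^{2} - 979456} = \frac{1}{296^{2} - 979456} = \frac{1}{87616 - 979456} = \frac{1}{-891840} = - \frac{1}{891840}$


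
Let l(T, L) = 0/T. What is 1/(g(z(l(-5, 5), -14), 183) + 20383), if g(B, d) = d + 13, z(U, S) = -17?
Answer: 1/20579 ≈ 4.8593e-5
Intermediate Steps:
l(T, L) = 0
g(B, d) = 13 + d
1/(g(z(l(-5, 5), -14), 183) + 20383) = 1/((13 + 183) + 20383) = 1/(196 + 20383) = 1/20579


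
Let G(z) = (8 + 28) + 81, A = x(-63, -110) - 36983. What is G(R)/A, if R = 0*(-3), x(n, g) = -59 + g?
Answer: -13/4128 ≈ -0.0031492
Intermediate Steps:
A = -37152 (A = (-59 - 110) - 36983 = -169 - 36983 = -37152)
R = 0
G(z) = 117 (G(z) = 36 + 81 = 117)
G(R)/A = 117/(-37152) = 117*(-1/37152) = -13/4128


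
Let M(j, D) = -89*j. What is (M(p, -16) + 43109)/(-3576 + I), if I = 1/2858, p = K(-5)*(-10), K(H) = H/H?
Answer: -125749142/10220207 ≈ -12.304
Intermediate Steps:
K(H) = 1
p = -10 (p = 1*(-10) = -10)
I = 1/2858 ≈ 0.00034990
(M(p, -16) + 43109)/(-3576 + I) = (-89*(-10) + 43109)/(-3576 + 1/2858) = (890 + 43109)/(-10220207/2858) = 43999*(-2858/10220207) = -125749142/10220207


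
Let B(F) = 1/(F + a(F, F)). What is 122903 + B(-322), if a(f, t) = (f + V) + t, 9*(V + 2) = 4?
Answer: 1070239315/8708 ≈ 1.2290e+5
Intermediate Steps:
V = -14/9 (V = -2 + (1/9)*4 = -2 + 4/9 = -14/9 ≈ -1.5556)
a(f, t) = -14/9 + f + t (a(f, t) = (f - 14/9) + t = (-14/9 + f) + t = -14/9 + f + t)
B(F) = 1/(-14/9 + 3*F) (B(F) = 1/(F + (-14/9 + F + F)) = 1/(F + (-14/9 + 2*F)) = 1/(-14/9 + 3*F))
122903 + B(-322) = 122903 + 9/(-14 + 27*(-322)) = 122903 + 9/(-14 - 8694) = 122903 + 9/(-8708) = 122903 + 9*(-1/8708) = 122903 - 9/8708 = 1070239315/8708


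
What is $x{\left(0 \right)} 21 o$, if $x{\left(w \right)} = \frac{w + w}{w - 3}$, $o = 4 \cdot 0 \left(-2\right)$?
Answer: $0$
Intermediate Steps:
$o = 0$ ($o = 0 \left(-2\right) = 0$)
$x{\left(w \right)} = \frac{2 w}{-3 + w}$
$x{\left(0 \right)} 21 o = 2 \cdot 0 \frac{1}{-3 + 0} \cdot 21 \cdot 0 = 2 \cdot 0 \frac{1}{-3} \cdot 21 \cdot 0 = 2 \cdot 0 \left(- \frac{1}{3}\right) 21 \cdot 0 = 0 \cdot 21 \cdot 0 = 0 \cdot 0 = 0$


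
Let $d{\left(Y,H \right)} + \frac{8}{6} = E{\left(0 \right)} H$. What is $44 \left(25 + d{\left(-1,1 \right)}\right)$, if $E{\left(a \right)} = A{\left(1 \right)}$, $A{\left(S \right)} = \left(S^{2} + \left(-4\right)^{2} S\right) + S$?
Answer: $\frac{5500}{3} \approx 1833.3$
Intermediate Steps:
$A{\left(S \right)} = S^{2} + 17 S$ ($A{\left(S \right)} = \left(S^{2} + 16 S\right) + S = S^{2} + 17 S$)
$E{\left(a \right)} = 18$ ($E{\left(a \right)} = 1 \left(17 + 1\right) = 1 \cdot 18 = 18$)
$d{\left(Y,H \right)} = - \frac{4}{3} + 18 H$
$44 \left(25 + d{\left(-1,1 \right)}\right) = 44 \left(25 + \left(- \frac{4}{3} + 18 \cdot 1\right)\right) = 44 \left(25 + \left(- \frac{4}{3} + 18\right)\right) = 44 \left(25 + \frac{50}{3}\right) = 44 \cdot \frac{125}{3} = \frac{5500}{3}$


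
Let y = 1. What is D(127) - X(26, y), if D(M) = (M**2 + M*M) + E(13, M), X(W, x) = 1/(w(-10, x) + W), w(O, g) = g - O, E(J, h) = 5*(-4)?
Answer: 1192805/37 ≈ 32238.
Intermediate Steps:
E(J, h) = -20
X(W, x) = 1/(10 + W + x) (X(W, x) = 1/((x - 1*(-10)) + W) = 1/((x + 10) + W) = 1/((10 + x) + W) = 1/(10 + W + x))
D(M) = -20 + 2*M**2 (D(M) = (M**2 + M*M) - 20 = (M**2 + M**2) - 20 = 2*M**2 - 20 = -20 + 2*M**2)
D(127) - X(26, y) = (-20 + 2*127**2) - 1/(10 + 26 + 1) = (-20 + 2*16129) - 1/37 = (-20 + 32258) - 1*1/37 = 32238 - 1/37 = 1192805/37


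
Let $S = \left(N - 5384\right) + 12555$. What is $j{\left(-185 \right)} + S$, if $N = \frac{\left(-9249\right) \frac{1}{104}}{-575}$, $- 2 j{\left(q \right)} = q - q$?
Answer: $\frac{428835049}{59800} \approx 7171.2$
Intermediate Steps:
$j{\left(q \right)} = 0$ ($j{\left(q \right)} = - \frac{q - q}{2} = \left(- \frac{1}{2}\right) 0 = 0$)
$N = \frac{9249}{59800}$ ($N = \left(-9249\right) \frac{1}{104} \left(- \frac{1}{575}\right) = \left(- \frac{9249}{104}\right) \left(- \frac{1}{575}\right) = \frac{9249}{59800} \approx 0.15467$)
$S = \frac{428835049}{59800}$ ($S = \left(\frac{9249}{59800} - 5384\right) + 12555 = - \frac{321953951}{59800} + 12555 = \frac{428835049}{59800} \approx 7171.2$)
$j{\left(-185 \right)} + S = 0 + \frac{428835049}{59800} = \frac{428835049}{59800}$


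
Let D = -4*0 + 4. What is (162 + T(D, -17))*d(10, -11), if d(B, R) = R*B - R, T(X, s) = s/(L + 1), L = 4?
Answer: -78507/5 ≈ -15701.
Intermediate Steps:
D = 4 (D = 0 + 4 = 4)
T(X, s) = s/5 (T(X, s) = s/(4 + 1) = s/5)
d(B, R) = -R + B*R (d(B, R) = B*R - R = -R + B*R)
(162 + T(D, -17))*d(10, -11) = (162 + (⅕)*(-17))*(-11*(-1 + 10)) = (162 - 17/5)*(-11*9) = (793/5)*(-99) = -78507/5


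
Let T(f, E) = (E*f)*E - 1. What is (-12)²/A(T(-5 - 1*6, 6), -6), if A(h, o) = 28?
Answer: 36/7 ≈ 5.1429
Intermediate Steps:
T(f, E) = -1 + f*E² (T(f, E) = f*E² - 1 = -1 + f*E²)
(-12)²/A(T(-5 - 1*6, 6), -6) = (-12)²/28 = 144*(1/28) = 36/7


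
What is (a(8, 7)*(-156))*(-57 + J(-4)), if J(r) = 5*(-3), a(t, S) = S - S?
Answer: 0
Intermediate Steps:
a(t, S) = 0
J(r) = -15
(a(8, 7)*(-156))*(-57 + J(-4)) = (0*(-156))*(-57 - 15) = 0*(-72) = 0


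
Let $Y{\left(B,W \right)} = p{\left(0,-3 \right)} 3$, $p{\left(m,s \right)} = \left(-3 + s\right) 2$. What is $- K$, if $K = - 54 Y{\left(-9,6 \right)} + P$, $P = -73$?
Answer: $-1871$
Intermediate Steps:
$p{\left(m,s \right)} = -6 + 2 s$
$Y{\left(B,W \right)} = -36$ ($Y{\left(B,W \right)} = \left(-6 + 2 \left(-3\right)\right) 3 = \left(-6 - 6\right) 3 = \left(-12\right) 3 = -36$)
$K = 1871$ ($K = \left(-54\right) \left(-36\right) - 73 = 1944 - 73 = 1871$)
$- K = \left(-1\right) 1871 = -1871$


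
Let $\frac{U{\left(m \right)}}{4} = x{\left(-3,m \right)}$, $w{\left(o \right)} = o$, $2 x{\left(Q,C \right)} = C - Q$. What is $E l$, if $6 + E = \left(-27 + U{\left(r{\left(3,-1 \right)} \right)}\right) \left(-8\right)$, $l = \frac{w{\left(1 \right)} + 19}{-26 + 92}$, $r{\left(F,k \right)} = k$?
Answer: $\frac{1780}{33} \approx 53.939$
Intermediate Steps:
$x{\left(Q,C \right)} = \frac{C}{2} - \frac{Q}{2}$ ($x{\left(Q,C \right)} = \frac{C - Q}{2} = \frac{C}{2} - \frac{Q}{2}$)
$U{\left(m \right)} = 6 + 2 m$ ($U{\left(m \right)} = 4 \left(\frac{m}{2} - - \frac{3}{2}\right) = 4 \left(\frac{m}{2} + \frac{3}{2}\right) = 4 \left(\frac{3}{2} + \frac{m}{2}\right) = 6 + 2 m$)
$l = \frac{10}{33}$ ($l = \frac{1 + 19}{-26 + 92} = \frac{20}{66} = 20 \cdot \frac{1}{66} = \frac{10}{33} \approx 0.30303$)
$E = 178$ ($E = -6 + \left(-27 + \left(6 + 2 \left(-1\right)\right)\right) \left(-8\right) = -6 + \left(-27 + \left(6 - 2\right)\right) \left(-8\right) = -6 + \left(-27 + 4\right) \left(-8\right) = -6 - -184 = -6 + 184 = 178$)
$E l = 178 \cdot \frac{10}{33} = \frac{1780}{33}$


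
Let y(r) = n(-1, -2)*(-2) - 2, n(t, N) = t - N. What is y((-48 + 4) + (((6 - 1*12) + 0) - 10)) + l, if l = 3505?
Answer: 3501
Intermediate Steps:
y(r) = -4 (y(r) = (-1 - 1*(-2))*(-2) - 2 = (-1 + 2)*(-2) - 2 = 1*(-2) - 2 = -2 - 2 = -4)
y((-48 + 4) + (((6 - 1*12) + 0) - 10)) + l = -4 + 3505 = 3501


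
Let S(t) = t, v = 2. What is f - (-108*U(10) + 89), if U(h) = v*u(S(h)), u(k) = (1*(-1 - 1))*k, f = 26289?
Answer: 21880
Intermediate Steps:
u(k) = -2*k (u(k) = (1*(-2))*k = -2*k)
U(h) = -4*h (U(h) = 2*(-2*h) = -4*h)
f - (-108*U(10) + 89) = 26289 - (-(-432)*10 + 89) = 26289 - (-108*(-40) + 89) = 26289 - (4320 + 89) = 26289 - 1*4409 = 26289 - 4409 = 21880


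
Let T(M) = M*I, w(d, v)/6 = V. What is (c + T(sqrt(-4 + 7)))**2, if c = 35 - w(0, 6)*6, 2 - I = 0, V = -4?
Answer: 32053 + 716*sqrt(3) ≈ 33293.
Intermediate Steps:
I = 2 (I = 2 - 1*0 = 2 + 0 = 2)
w(d, v) = -24 (w(d, v) = 6*(-4) = -24)
T(M) = 2*M (T(M) = M*2 = 2*M)
c = 179 (c = 35 - (-24)*6 = 35 - 1*(-144) = 35 + 144 = 179)
(c + T(sqrt(-4 + 7)))**2 = (179 + 2*sqrt(-4 + 7))**2 = (179 + 2*sqrt(3))**2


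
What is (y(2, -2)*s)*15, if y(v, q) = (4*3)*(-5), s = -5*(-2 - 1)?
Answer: -13500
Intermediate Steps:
s = 15 (s = -5*(-3) = 15)
y(v, q) = -60 (y(v, q) = 12*(-5) = -60)
(y(2, -2)*s)*15 = -60*15*15 = -900*15 = -13500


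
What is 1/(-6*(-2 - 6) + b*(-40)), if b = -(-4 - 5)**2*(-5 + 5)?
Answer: 1/48 ≈ 0.020833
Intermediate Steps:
b = 0 (b = -(-9)**2*0 = -81*0 = -1*0 = 0)
1/(-6*(-2 - 6) + b*(-40)) = 1/(-6*(-2 - 6) + 0*(-40)) = 1/(-6*(-8) + 0) = 1/(48 + 0) = 1/48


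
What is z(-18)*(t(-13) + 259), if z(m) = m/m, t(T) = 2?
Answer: 261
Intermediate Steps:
z(m) = 1
z(-18)*(t(-13) + 259) = 1*(2 + 259) = 1*261 = 261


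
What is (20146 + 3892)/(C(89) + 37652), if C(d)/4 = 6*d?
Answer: 1717/2842 ≈ 0.60415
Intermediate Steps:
C(d) = 24*d (C(d) = 4*(6*d) = 24*d)
(20146 + 3892)/(C(89) + 37652) = (20146 + 3892)/(24*89 + 37652) = 24038/(2136 + 37652) = 24038/39788 = 24038*(1/39788) = 1717/2842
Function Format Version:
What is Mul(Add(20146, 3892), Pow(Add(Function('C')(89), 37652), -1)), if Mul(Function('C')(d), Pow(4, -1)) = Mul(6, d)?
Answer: Rational(1717, 2842) ≈ 0.60415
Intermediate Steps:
Function('C')(d) = Mul(24, d) (Function('C')(d) = Mul(4, Mul(6, d)) = Mul(24, d))
Mul(Add(20146, 3892), Pow(Add(Function('C')(89), 37652), -1)) = Mul(Add(20146, 3892), Pow(Add(Mul(24, 89), 37652), -1)) = Mul(24038, Pow(Add(2136, 37652), -1)) = Mul(24038, Pow(39788, -1)) = Mul(24038, Rational(1, 39788)) = Rational(1717, 2842)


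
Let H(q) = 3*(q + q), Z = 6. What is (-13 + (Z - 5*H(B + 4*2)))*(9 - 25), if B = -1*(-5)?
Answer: 6352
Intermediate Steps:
B = 5
H(q) = 6*q (H(q) = 3*(2*q) = 6*q)
(-13 + (Z - 5*H(B + 4*2)))*(9 - 25) = (-13 + (6 - 30*(5 + 4*2)))*(9 - 25) = (-13 + (6 - 30*(5 + 8)))*(-16) = (-13 + (6 - 30*13))*(-16) = (-13 + (6 - 5*78))*(-16) = (-13 + (6 - 390))*(-16) = (-13 - 384)*(-16) = -397*(-16) = 6352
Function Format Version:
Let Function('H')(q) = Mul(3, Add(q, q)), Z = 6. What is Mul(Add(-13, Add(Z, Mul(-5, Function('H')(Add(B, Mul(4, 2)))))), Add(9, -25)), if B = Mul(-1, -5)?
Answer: 6352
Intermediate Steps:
B = 5
Function('H')(q) = Mul(6, q) (Function('H')(q) = Mul(3, Mul(2, q)) = Mul(6, q))
Mul(Add(-13, Add(Z, Mul(-5, Function('H')(Add(B, Mul(4, 2)))))), Add(9, -25)) = Mul(Add(-13, Add(6, Mul(-5, Mul(6, Add(5, Mul(4, 2)))))), Add(9, -25)) = Mul(Add(-13, Add(6, Mul(-5, Mul(6, Add(5, 8))))), -16) = Mul(Add(-13, Add(6, Mul(-5, Mul(6, 13)))), -16) = Mul(Add(-13, Add(6, Mul(-5, 78))), -16) = Mul(Add(-13, Add(6, -390)), -16) = Mul(Add(-13, -384), -16) = Mul(-397, -16) = 6352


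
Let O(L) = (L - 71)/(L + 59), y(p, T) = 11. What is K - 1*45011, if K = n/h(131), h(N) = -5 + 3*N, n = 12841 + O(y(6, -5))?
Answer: -122159995/2716 ≈ -44978.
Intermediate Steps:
O(L) = (-71 + L)/(59 + L)
n = 89881/7 (n = 12841 + (-71 + 11)/(59 + 11) = 12841 - 60/70 = 12841 + (1/70)*(-60) = 12841 - 6/7 = 89881/7 ≈ 12840.)
K = 89881/2716 (K = 89881/(7*(-5 + 3*131)) = 89881/(7*(-5 + 393)) = (89881/7)/388 = (89881/7)*(1/388) = 89881/2716 ≈ 33.093)
K - 1*45011 = 89881/2716 - 1*45011 = 89881/2716 - 45011 = -122159995/2716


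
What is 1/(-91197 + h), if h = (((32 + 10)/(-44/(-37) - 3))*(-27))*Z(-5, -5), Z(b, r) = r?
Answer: -67/6319989 ≈ -1.0601e-5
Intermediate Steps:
h = -209790/67 (h = (((32 + 10)/(-44/(-37) - 3))*(-27))*(-5) = ((42/(-44*(-1/37) - 3))*(-27))*(-5) = ((42/(44/37 - 3))*(-27))*(-5) = ((42/(-67/37))*(-27))*(-5) = ((42*(-37/67))*(-27))*(-5) = -1554/67*(-27)*(-5) = (41958/67)*(-5) = -209790/67 ≈ -3131.2)
1/(-91197 + h) = 1/(-91197 - 209790/67) = 1/(-6319989/67) = -67/6319989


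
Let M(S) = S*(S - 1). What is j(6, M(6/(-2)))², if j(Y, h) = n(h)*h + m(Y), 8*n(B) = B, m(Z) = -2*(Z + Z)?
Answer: 36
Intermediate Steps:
m(Z) = -4*Z
n(B) = B/8
M(S) = S*(-1 + S)
j(Y, h) = -4*Y + h²/8 (j(Y, h) = (h/8)*h - 4*Y = h²/8 - 4*Y = -4*Y + h²/8)
j(6, M(6/(-2)))² = (-4*6 + ((6/(-2))*(-1 + 6/(-2)))²/8)² = (-24 + ((6*(-½))*(-1 + 6*(-½)))²/8)² = (-24 + (-3*(-1 - 3))²/8)² = (-24 + (-3*(-4))²/8)² = (-24 + (⅛)*12²)² = (-24 + (⅛)*144)² = (-24 + 18)² = (-6)² = 36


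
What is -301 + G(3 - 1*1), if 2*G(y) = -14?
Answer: -308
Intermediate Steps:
G(y) = -7 (G(y) = (1/2)*(-14) = -7)
-301 + G(3 - 1*1) = -301 - 7 = -308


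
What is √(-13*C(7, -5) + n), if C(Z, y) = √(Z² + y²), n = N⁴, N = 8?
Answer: √(4096 - 13*√74) ≈ 63.120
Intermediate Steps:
n = 4096 (n = 8⁴ = 4096)
√(-13*C(7, -5) + n) = √(-13*√(7² + (-5)²) + 4096) = √(-13*√(49 + 25) + 4096) = √(-13*√74 + 4096) = √(4096 - 13*√74)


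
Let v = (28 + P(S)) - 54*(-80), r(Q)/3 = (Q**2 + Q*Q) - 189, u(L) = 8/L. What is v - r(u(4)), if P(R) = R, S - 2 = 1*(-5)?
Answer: 4888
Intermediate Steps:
S = -3 (S = 2 + 1*(-5) = 2 - 5 = -3)
r(Q) = -567 + 6*Q**2 (r(Q) = 3*((Q**2 + Q*Q) - 189) = 3*((Q**2 + Q**2) - 189) = 3*(2*Q**2 - 189) = 3*(-189 + 2*Q**2) = -567 + 6*Q**2)
v = 4345 (v = (28 - 3) - 54*(-80) = 25 + 4320 = 4345)
v - r(u(4)) = 4345 - (-567 + 6*(8/4)**2) = 4345 - (-567 + 6*(8*(1/4))**2) = 4345 - (-567 + 6*2**2) = 4345 - (-567 + 6*4) = 4345 - (-567 + 24) = 4345 - 1*(-543) = 4345 + 543 = 4888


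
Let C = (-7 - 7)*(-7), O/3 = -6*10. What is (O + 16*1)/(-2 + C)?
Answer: -41/24 ≈ -1.7083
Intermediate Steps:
O = -180 (O = 3*(-6*10) = 3*(-60) = -180)
C = 98 (C = -14*(-7) = 98)
(O + 16*1)/(-2 + C) = (-180 + 16*1)/(-2 + 98) = (-180 + 16)/96 = -164*1/96 = -41/24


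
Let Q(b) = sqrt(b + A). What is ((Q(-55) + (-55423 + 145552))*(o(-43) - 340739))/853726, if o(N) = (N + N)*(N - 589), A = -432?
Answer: -25811773923/853726 - 286387*I*sqrt(487)/853726 ≈ -30234.0 - 7.4029*I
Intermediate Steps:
Q(b) = sqrt(-432 + b) (Q(b) = sqrt(b - 432) = sqrt(-432 + b))
o(N) = 2*N*(-589 + N) (o(N) = (2*N)*(-589 + N) = 2*N*(-589 + N))
((Q(-55) + (-55423 + 145552))*(o(-43) - 340739))/853726 = ((sqrt(-432 - 55) + (-55423 + 145552))*(2*(-43)*(-589 - 43) - 340739))/853726 = ((sqrt(-487) + 90129)*(2*(-43)*(-632) - 340739))*(1/853726) = ((I*sqrt(487) + 90129)*(54352 - 340739))*(1/853726) = ((90129 + I*sqrt(487))*(-286387))*(1/853726) = (-25811773923 - 286387*I*sqrt(487))*(1/853726) = -25811773923/853726 - 286387*I*sqrt(487)/853726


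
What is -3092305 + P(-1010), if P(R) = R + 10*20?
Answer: -3093115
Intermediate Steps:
P(R) = 200 + R (P(R) = R + 200 = 200 + R)
-3092305 + P(-1010) = -3092305 + (200 - 1010) = -3092305 - 810 = -3093115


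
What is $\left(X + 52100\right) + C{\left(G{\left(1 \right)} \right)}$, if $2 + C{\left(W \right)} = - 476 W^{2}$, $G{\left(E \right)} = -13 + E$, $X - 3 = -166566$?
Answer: $-183009$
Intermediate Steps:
$X = -166563$ ($X = 3 - 166566 = -166563$)
$C{\left(W \right)} = -2 - 476 W^{2}$
$\left(X + 52100\right) + C{\left(G{\left(1 \right)} \right)} = \left(-166563 + 52100\right) - \left(2 + 476 \left(-13 + 1\right)^{2}\right) = -114463 - \left(2 + 476 \left(-12\right)^{2}\right) = -114463 - 68546 = -183009$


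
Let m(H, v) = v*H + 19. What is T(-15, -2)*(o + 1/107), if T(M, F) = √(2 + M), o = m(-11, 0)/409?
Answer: 2442*I*√13/43763 ≈ 0.20119*I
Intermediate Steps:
m(H, v) = 19 + H*v (m(H, v) = H*v + 19 = 19 + H*v)
o = 19/409 (o = (19 - 11*0)/409 = (19 + 0)*(1/409) = 19*(1/409) = 19/409 ≈ 0.046455)
T(-15, -2)*(o + 1/107) = √(2 - 15)*(19/409 + 1/107) = √(-13)*(19/409 + 1/107) = (I*√13)*(2442/43763) = 2442*I*√13/43763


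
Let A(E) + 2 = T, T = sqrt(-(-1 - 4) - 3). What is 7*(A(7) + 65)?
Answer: 441 + 7*sqrt(2) ≈ 450.90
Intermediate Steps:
T = sqrt(2) (T = sqrt(-1*(-5) - 3) = sqrt(5 - 3) = sqrt(2) ≈ 1.4142)
A(E) = -2 + sqrt(2)
7*(A(7) + 65) = 7*((-2 + sqrt(2)) + 65) = 7*(63 + sqrt(2)) = 441 + 7*sqrt(2)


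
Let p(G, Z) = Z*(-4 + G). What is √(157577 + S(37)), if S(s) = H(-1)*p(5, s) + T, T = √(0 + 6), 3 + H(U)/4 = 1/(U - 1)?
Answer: √(157059 + √6) ≈ 396.31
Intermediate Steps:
H(U) = -12 + 4/(-1 + U) (H(U) = -12 + 4/(U - 1) = -12 + 4/(-1 + U))
T = √6 ≈ 2.4495
S(s) = √6 - 14*s (S(s) = (4*(4 - 3*(-1))/(-1 - 1))*(s*(-4 + 5)) + √6 = (4*(4 + 3)/(-2))*(s*1) + √6 = (4*(-½)*7)*s + √6 = -14*s + √6 = √6 - 14*s)
√(157577 + S(37)) = √(157577 + (√6 - 14*37)) = √(157577 + (√6 - 518)) = √(157577 + (-518 + √6)) = √(157059 + √6)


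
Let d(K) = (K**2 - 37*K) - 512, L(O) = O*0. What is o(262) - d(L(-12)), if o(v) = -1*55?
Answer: 457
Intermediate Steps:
L(O) = 0
o(v) = -55
d(K) = -512 + K**2 - 37*K
o(262) - d(L(-12)) = -55 - (-512 + 0**2 - 37*0) = -55 - (-512 + 0 + 0) = -55 - 1*(-512) = -55 + 512 = 457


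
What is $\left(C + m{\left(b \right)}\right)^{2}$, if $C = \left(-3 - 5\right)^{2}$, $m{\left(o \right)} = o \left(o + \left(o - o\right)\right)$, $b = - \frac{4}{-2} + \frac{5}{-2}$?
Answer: $\frac{66049}{16} \approx 4128.1$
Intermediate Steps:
$b = - \frac{1}{2}$ ($b = \left(-4\right) \left(- \frac{1}{2}\right) + 5 \left(- \frac{1}{2}\right) = 2 - \frac{5}{2} = - \frac{1}{2} \approx -0.5$)
$m{\left(o \right)} = o^{2}$ ($m{\left(o \right)} = o \left(o + 0\right) = o o = o^{2}$)
$C = 64$ ($C = \left(-8\right)^{2} = 64$)
$\left(C + m{\left(b \right)}\right)^{2} = \left(64 + \left(- \frac{1}{2}\right)^{2}\right)^{2} = \left(64 + \frac{1}{4}\right)^{2} = \left(\frac{257}{4}\right)^{2} = \frac{66049}{16}$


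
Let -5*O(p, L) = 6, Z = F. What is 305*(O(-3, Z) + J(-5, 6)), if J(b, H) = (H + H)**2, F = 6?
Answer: 43554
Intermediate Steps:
Z = 6
O(p, L) = -6/5 (O(p, L) = -1/5*6 = -6/5)
J(b, H) = 4*H**2 (J(b, H) = (2*H)**2 = 4*H**2)
305*(O(-3, Z) + J(-5, 6)) = 305*(-6/5 + 4*6**2) = 305*(-6/5 + 4*36) = 305*(-6/5 + 144) = 305*(714/5) = 43554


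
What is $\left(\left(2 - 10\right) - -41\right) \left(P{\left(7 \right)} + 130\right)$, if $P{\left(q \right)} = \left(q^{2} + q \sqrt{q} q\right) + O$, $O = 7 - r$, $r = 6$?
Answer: $5940 + 1617 \sqrt{7} \approx 10218.0$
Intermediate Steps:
$O = 1$ ($O = 7 - 6 = 1$)
$P{\left(q \right)} = 1 + q^{2} + q^{\frac{5}{2}}$ ($P{\left(q \right)} = \left(q^{2} + q \sqrt{q} q\right) + 1 = \left(q^{2} + q^{\frac{3}{2}} q\right) + 1 = \left(q^{2} + q^{\frac{5}{2}}\right) + 1 = 1 + q^{2} + q^{\frac{5}{2}}$)
$\left(\left(2 - 10\right) - -41\right) \left(P{\left(7 \right)} + 130\right) = \left(\left(2 - 10\right) - -41\right) \left(\left(1 + 7^{2} + 7^{\frac{5}{2}}\right) + 130\right) = \left(\left(2 - 10\right) + 41\right) \left(\left(1 + 49 + 49 \sqrt{7}\right) + 130\right) = \left(-8 + 41\right) \left(\left(50 + 49 \sqrt{7}\right) + 130\right) = 33 \left(180 + 49 \sqrt{7}\right) = 5940 + 1617 \sqrt{7}$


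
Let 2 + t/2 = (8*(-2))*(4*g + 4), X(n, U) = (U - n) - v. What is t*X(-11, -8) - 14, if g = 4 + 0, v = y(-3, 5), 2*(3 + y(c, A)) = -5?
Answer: -5488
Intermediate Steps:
y(c, A) = -11/2 (y(c, A) = -3 + (1/2)*(-5) = -3 - 5/2 = -11/2)
v = -11/2 ≈ -5.5000
X(n, U) = 11/2 + U - n (X(n, U) = (U - n) - 1*(-11/2) = (U - n) + 11/2 = 11/2 + U - n)
g = 4
t = -644 (t = -4 + 2*((8*(-2))*(4*4 + 4)) = -4 + 2*(-16*(16 + 4)) = -4 + 2*(-16*20) = -4 + 2*(-320) = -4 - 640 = -644)
t*X(-11, -8) - 14 = -644*(11/2 - 8 - 1*(-11)) - 14 = -644*(11/2 - 8 + 11) - 14 = -644*17/2 - 14 = -5474 - 14 = -5488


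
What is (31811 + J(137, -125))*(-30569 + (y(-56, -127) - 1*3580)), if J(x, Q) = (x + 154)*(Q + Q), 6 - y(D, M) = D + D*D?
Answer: 1523872397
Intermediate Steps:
y(D, M) = 6 - D - D² (y(D, M) = 6 - (D + D*D) = 6 - (D + D²) = 6 + (-D - D²) = 6 - D - D²)
J(x, Q) = 2*Q*(154 + x) (J(x, Q) = (154 + x)*(2*Q) = 2*Q*(154 + x))
(31811 + J(137, -125))*(-30569 + (y(-56, -127) - 1*3580)) = (31811 + 2*(-125)*(154 + 137))*(-30569 + ((6 - 1*(-56) - 1*(-56)²) - 1*3580)) = (31811 + 2*(-125)*291)*(-30569 + ((6 + 56 - 1*3136) - 3580)) = (31811 - 72750)*(-30569 + ((6 + 56 - 3136) - 3580)) = -40939*(-30569 + (-3074 - 3580)) = -40939*(-30569 - 6654) = -40939*(-37223) = 1523872397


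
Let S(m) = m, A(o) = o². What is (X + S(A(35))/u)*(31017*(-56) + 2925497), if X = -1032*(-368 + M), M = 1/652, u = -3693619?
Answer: 14303009725151870725/31687363 ≈ 4.5138e+11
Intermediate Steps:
M = 1/652 ≈ 0.0015337
X = 61903230/163 (X = -1032*(-368 + 1/652) = -1032*(-239935/652) = 61903230/163 ≈ 3.7977e+5)
(X + S(A(35))/u)*(31017*(-56) + 2925497) = (61903230/163 + 35²/(-3693619))*(31017*(-56) + 2925497) = (61903230/163 + 1225*(-1/3693619))*(-1736952 + 2925497) = (61903230/163 - 1225/3693619)*1188545 = (228646946289695/602059897)*1188545 = 14303009725151870725/31687363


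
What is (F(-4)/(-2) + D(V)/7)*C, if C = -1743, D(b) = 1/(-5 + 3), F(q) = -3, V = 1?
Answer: -2490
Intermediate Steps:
D(b) = -½ (D(b) = 1/(-2) = -½)
(F(-4)/(-2) + D(V)/7)*C = (-3/(-2) - ½/7)*(-1743) = (-3*(-½) - ½*⅐)*(-1743) = (3/2 - 1/14)*(-1743) = (10/7)*(-1743) = -2490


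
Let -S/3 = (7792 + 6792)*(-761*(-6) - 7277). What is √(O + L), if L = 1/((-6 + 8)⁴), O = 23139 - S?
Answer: I*√1897416527/4 ≈ 10890.0*I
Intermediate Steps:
S = 118611672 (S = -3*(7792 + 6792)*(-761*(-6) - 7277) = -43752*(4566 - 7277) = -43752*(-2711) = -3*(-39537224) = 118611672)
O = -118588533 (O = 23139 - 1*118611672 = 23139 - 118611672 = -118588533)
L = 1/16 (L = 1/(2⁴) = 1/16 ≈ 0.062500)
√(O + L) = √(-118588533 + 1/16) = √(-1897416527/16) = I*√1897416527/4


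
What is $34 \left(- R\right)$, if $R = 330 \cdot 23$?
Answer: $-258060$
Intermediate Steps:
$R = 7590$
$34 \left(- R\right) = 34 \left(\left(-1\right) 7590\right) = 34 \left(-7590\right) = -258060$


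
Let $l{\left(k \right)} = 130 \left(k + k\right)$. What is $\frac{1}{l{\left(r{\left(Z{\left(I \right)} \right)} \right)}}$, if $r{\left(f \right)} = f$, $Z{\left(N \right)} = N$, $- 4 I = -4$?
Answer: $\frac{1}{260} \approx 0.0038462$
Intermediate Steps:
$I = 1$ ($I = \left(- \frac{1}{4}\right) \left(-4\right) = 1$)
$l{\left(k \right)} = 260 k$ ($l{\left(k \right)} = 130 \cdot 2 k = 260 k$)
$\frac{1}{l{\left(r{\left(Z{\left(I \right)} \right)} \right)}} = \frac{1}{260 \cdot 1} = \frac{1}{260}$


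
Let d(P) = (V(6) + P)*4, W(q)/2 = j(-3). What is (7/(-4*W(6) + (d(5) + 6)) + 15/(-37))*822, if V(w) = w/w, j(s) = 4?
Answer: -118779/37 ≈ -3210.2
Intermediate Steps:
W(q) = 8 (W(q) = 2*4 = 8)
V(w) = 1
d(P) = 4 + 4*P (d(P) = (1 + P)*4 = 4 + 4*P)
(7/(-4*W(6) + (d(5) + 6)) + 15/(-37))*822 = (7/(-4*8 + ((4 + 4*5) + 6)) + 15/(-37))*822 = (7/(-32 + ((4 + 20) + 6)) + 15*(-1/37))*822 = (7/(-32 + (24 + 6)) - 15/37)*822 = (7/(-32 + 30) - 15/37)*822 = (7/(-2) - 15/37)*822 = (7*(-½) - 15/37)*822 = (-7/2 - 15/37)*822 = -289/74*822 = -118779/37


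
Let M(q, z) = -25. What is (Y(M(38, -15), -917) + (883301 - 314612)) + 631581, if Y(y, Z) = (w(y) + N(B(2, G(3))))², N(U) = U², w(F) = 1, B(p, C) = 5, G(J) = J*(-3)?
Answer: 1200946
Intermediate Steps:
G(J) = -3*J
Y(y, Z) = 676 (Y(y, Z) = (1 + 5²)² = (1 + 25)² = 26² = 676)
(Y(M(38, -15), -917) + (883301 - 314612)) + 631581 = (676 + (883301 - 314612)) + 631581 = (676 + 568689) + 631581 = 569365 + 631581 = 1200946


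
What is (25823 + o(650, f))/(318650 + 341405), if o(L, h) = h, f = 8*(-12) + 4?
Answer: 25731/660055 ≈ 0.038983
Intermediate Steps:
f = -92 (f = -96 + 4 = -92)
(25823 + o(650, f))/(318650 + 341405) = (25823 - 92)/(318650 + 341405) = 25731/660055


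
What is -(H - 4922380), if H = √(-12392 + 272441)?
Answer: 4922380 - √260049 ≈ 4.9219e+6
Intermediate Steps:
H = √260049 ≈ 509.95
-(H - 4922380) = -(√260049 - 4922380) = -(-4922380 + √260049) = 4922380 - √260049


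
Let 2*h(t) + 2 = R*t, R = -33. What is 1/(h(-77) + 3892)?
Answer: 2/10323 ≈ 0.00019374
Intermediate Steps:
h(t) = -1 - 33*t/2 (h(t) = -1 + (-33*t)/2 = -1 - 33*t/2)
1/(h(-77) + 3892) = 1/((-1 - 33/2*(-77)) + 3892) = 1/((-1 + 2541/2) + 3892) = 1/(2539/2 + 3892) = 1/(10323/2) = 2/10323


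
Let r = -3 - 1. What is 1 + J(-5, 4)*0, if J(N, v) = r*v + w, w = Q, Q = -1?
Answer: 1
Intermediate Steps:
r = -4
w = -1
J(N, v) = -1 - 4*v (J(N, v) = -4*v - 1 = -1 - 4*v)
1 + J(-5, 4)*0 = 1 + (-1 - 4*4)*0 = 1 + (-1 - 16)*0 = 1 - 17*0 = 1 + 0 = 1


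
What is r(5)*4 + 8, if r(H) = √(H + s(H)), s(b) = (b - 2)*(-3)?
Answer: 8 + 8*I ≈ 8.0 + 8.0*I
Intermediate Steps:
s(b) = 6 - 3*b (s(b) = (-2 + b)*(-3) = 6 - 3*b)
r(H) = √(6 - 2*H) (r(H) = √(H + (6 - 3*H)) = √(6 - 2*H))
r(5)*4 + 8 = √(6 - 2*5)*4 + 8 = √(6 - 10)*4 + 8 = √(-4)*4 + 8 = (2*I)*4 + 8 = 8*I + 8 = 8 + 8*I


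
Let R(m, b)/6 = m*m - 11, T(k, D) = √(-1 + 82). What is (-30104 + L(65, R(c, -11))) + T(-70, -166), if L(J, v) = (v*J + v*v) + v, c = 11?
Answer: 449065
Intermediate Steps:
T(k, D) = 9 (T(k, D) = √81 = 9)
R(m, b) = -66 + 6*m² (R(m, b) = 6*(m*m - 11) = 6*(m² - 11) = 6*(-11 + m²) = -66 + 6*m²)
L(J, v) = v + v² + J*v (L(J, v) = (J*v + v²) + v = (v² + J*v) + v = v + v² + J*v)
(-30104 + L(65, R(c, -11))) + T(-70, -166) = (-30104 + (-66 + 6*11²)*(1 + 65 + (-66 + 6*11²))) + 9 = (-30104 + (-66 + 6*121)*(1 + 65 + (-66 + 6*121))) + 9 = (-30104 + (-66 + 726)*(1 + 65 + (-66 + 726))) + 9 = (-30104 + 660*(1 + 65 + 660)) + 9 = (-30104 + 660*726) + 9 = (-30104 + 479160) + 9 = 449056 + 9 = 449065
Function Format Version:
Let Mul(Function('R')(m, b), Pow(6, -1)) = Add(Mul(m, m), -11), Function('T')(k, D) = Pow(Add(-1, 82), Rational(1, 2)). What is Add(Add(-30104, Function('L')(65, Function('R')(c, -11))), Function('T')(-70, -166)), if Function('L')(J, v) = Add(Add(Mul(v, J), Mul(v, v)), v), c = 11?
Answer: 449065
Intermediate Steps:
Function('T')(k, D) = 9 (Function('T')(k, D) = Pow(81, Rational(1, 2)) = 9)
Function('R')(m, b) = Add(-66, Mul(6, Pow(m, 2))) (Function('R')(m, b) = Mul(6, Add(Mul(m, m), -11)) = Mul(6, Add(Pow(m, 2), -11)) = Mul(6, Add(-11, Pow(m, 2))) = Add(-66, Mul(6, Pow(m, 2))))
Function('L')(J, v) = Add(v, Pow(v, 2), Mul(J, v)) (Function('L')(J, v) = Add(Add(Mul(J, v), Pow(v, 2)), v) = Add(Add(Pow(v, 2), Mul(J, v)), v) = Add(v, Pow(v, 2), Mul(J, v)))
Add(Add(-30104, Function('L')(65, Function('R')(c, -11))), Function('T')(-70, -166)) = Add(Add(-30104, Mul(Add(-66, Mul(6, Pow(11, 2))), Add(1, 65, Add(-66, Mul(6, Pow(11, 2)))))), 9) = Add(Add(-30104, Mul(Add(-66, Mul(6, 121)), Add(1, 65, Add(-66, Mul(6, 121))))), 9) = Add(Add(-30104, Mul(Add(-66, 726), Add(1, 65, Add(-66, 726)))), 9) = Add(Add(-30104, Mul(660, Add(1, 65, 660))), 9) = Add(Add(-30104, Mul(660, 726)), 9) = Add(Add(-30104, 479160), 9) = Add(449056, 9) = 449065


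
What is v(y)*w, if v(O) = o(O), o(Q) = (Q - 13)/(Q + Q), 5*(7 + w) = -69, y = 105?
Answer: -4784/525 ≈ -9.1124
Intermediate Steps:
w = -104/5 (w = -7 + (⅕)*(-69) = -7 - 69/5 = -104/5 ≈ -20.800)
o(Q) = (-13 + Q)/(2*Q) (o(Q) = (-13 + Q)/((2*Q)) = (-13 + Q)*(1/(2*Q)) = (-13 + Q)/(2*Q))
v(O) = (-13 + O)/(2*O)
v(y)*w = ((½)*(-13 + 105)/105)*(-104/5) = ((½)*(1/105)*92)*(-104/5) = (46/105)*(-104/5) = -4784/525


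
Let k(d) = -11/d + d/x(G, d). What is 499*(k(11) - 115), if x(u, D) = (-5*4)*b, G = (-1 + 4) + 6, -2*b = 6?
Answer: -3467551/60 ≈ -57793.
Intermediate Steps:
b = -3 (b = -½*6 = -3)
G = 9 (G = 3 + 6 = 9)
x(u, D) = 60 (x(u, D) = -5*4*(-3) = -20*(-3) = 60)
k(d) = -11/d + d/60
499*(k(11) - 115) = 499*((-11/11 + (1/60)*11) - 115) = 499*((-11*1/11 + 11/60) - 115) = 499*((-1 + 11/60) - 115) = 499*(-49/60 - 115) = 499*(-6949/60) = -3467551/60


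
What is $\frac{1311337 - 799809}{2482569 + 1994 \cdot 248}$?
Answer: $\frac{511528}{2977081} \approx 0.17182$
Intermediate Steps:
$\frac{1311337 - 799809}{2482569 + 1994 \cdot 248} = \frac{511528}{2482569 + 494512} = \frac{511528}{2977081}$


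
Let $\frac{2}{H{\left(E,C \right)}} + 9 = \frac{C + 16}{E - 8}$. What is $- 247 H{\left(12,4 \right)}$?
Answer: $\frac{247}{2} \approx 123.5$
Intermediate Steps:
$H{\left(E,C \right)} = \frac{2}{-9 + \frac{16 + C}{-8 + E}}$ ($H{\left(E,C \right)} = \frac{2}{-9 + \frac{C + 16}{E - 8}} = \frac{2}{-9 + \frac{16 + C}{-8 + E}}$)
$- 247 H{\left(12,4 \right)} = - 247 \frac{2 \left(-8 + 12\right)}{88 + 4 - 108} = - 247 \cdot 2 \frac{1}{88 + 4 - 108} \cdot 4 = - 247 \cdot 2 \frac{1}{-16} \cdot 4 = - 247 \cdot 2 \left(- \frac{1}{16}\right) 4 = \left(-247\right) \left(- \frac{1}{2}\right) = \frac{247}{2}$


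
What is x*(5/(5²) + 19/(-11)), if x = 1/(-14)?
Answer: 6/55 ≈ 0.10909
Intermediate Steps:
x = -1/14 ≈ -0.071429
x*(5/(5²) + 19/(-11)) = -(5/(5²) + 19/(-11))/14 = -(5/25 + 19*(-1/11))/14 = -(5*(1/25) - 19/11)/14 = -(⅕ - 19/11)/14 = -1/14*(-84/55) = 6/55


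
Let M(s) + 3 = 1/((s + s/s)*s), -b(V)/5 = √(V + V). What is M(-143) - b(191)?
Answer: -60917/20306 + 5*√382 ≈ 94.724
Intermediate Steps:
b(V) = -5*√2*√V (b(V) = -5*√(V + V) = -5*√2*√V)
M(s) = -3 + 1/(s*(1 + s)) (M(s) = -3 + 1/((s + s/s)*s) = -3 + 1/((s + 1)*s) = -3 + 1/((1 + s)*s) = -3 + 1/(s*(1 + s)))
M(-143) - b(191) = (1 - 3*(-143) - 3*(-143)²)/((-143)*(1 - 143)) - (-5)*√2*√191 = -1/143*(1 + 429 - 3*20449)/(-142) - (-5)*√382 = -1/143*(-1/142)*(1 + 429 - 61347) + 5*√382 = -1/143*(-1/142)*(-60917) + 5*√382 = -60917/20306 + 5*√382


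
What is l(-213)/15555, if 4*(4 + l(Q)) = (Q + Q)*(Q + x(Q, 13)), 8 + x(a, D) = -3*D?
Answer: 27686/15555 ≈ 1.7799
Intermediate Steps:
x(a, D) = -8 - 3*D
l(Q) = -4 + Q*(-47 + Q)/2 (l(Q) = -4 + ((Q + Q)*(Q + (-8 - 3*13)))/4 = -4 + ((2*Q)*(Q + (-8 - 39)))/4 = -4 + ((2*Q)*(Q - 47))/4 = -4 + ((2*Q)*(-47 + Q))/4 = -4 + (2*Q*(-47 + Q))/4 = -4 + Q*(-47 + Q)/2)
l(-213)/15555 = (-4 + (½)*(-213)² - 47/2*(-213))/15555 = (-4 + (½)*45369 + 10011/2)*(1/15555) = (-4 + 45369/2 + 10011/2)*(1/15555) = 27686*(1/15555) = 27686/15555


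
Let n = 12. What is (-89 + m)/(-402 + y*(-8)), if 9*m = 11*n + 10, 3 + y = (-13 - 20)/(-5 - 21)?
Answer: 8567/45414 ≈ 0.18864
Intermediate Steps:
y = -45/26 (y = -3 + (-13 - 20)/(-5 - 21) = -3 - 33/(-26) = -3 - 33*(-1/26) = -3 + 33/26 = -45/26 ≈ -1.7308)
m = 142/9 (m = (11*12 + 10)/9 = (132 + 10)/9 = (⅑)*142 = 142/9 ≈ 15.778)
(-89 + m)/(-402 + y*(-8)) = (-89 + 142/9)/(-402 - 45/26*(-8)) = -659/(9*(-402 + 180/13)) = -659/(9*(-5046/13)) = -659/9*(-13/5046) = 8567/45414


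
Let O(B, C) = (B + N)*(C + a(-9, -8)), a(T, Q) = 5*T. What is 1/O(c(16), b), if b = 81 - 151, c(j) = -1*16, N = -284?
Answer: 1/34500 ≈ 2.8985e-5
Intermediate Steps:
c(j) = -16
b = -70
O(B, C) = (-284 + B)*(-45 + C) (O(B, C) = (B - 284)*(C + 5*(-9)) = (-284 + B)*(C - 45) = (-284 + B)*(-45 + C))
1/O(c(16), b) = 1/(12780 - 284*(-70) - 45*(-16) - 16*(-70)) = 1/(12780 + 19880 + 720 + 1120) = 1/34500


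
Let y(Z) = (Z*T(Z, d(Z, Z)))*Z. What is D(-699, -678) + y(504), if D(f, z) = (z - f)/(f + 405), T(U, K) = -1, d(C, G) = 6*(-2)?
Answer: -3556225/14 ≈ -2.5402e+5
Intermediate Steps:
d(C, G) = -12
D(f, z) = (z - f)/(405 + f)
y(Z) = -Z² (y(Z) = (Z*(-1))*Z = (-Z)*Z = -Z²)
D(-699, -678) + y(504) = (-678 - 1*(-699))/(405 - 699) - 1*504² = (-678 + 699)/(-294) - 1*254016 = -1/294*21 - 254016 = -1/14 - 254016 = -3556225/14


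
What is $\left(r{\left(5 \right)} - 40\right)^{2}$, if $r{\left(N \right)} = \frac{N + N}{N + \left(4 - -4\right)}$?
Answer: $\frac{260100}{169} \approx 1539.1$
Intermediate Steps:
$r{\left(N \right)} = \frac{2 N}{8 + N}$ ($r{\left(N \right)} = \frac{2 N}{N + \left(4 + 4\right)} = \frac{2 N}{N + 8} = \frac{2 N}{8 + N}$)
$\left(r{\left(5 \right)} - 40\right)^{2} = \left(2 \cdot 5 \frac{1}{8 + 5} - 40\right)^{2} = \left(2 \cdot 5 \cdot \frac{1}{13} - 40\right)^{2} = \left(\frac{10}{13} - 40\right)^{2} = \left(- \frac{510}{13}\right)^{2} = \frac{260100}{169}$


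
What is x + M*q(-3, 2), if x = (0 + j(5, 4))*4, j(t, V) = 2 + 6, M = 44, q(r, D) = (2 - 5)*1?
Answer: -100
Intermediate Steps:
q(r, D) = -3 (q(r, D) = -3*1 = -3)
j(t, V) = 8
x = 32 (x = (0 + 8)*4 = 8*4 = 32)
x + M*q(-3, 2) = 32 + 44*(-3) = 32 - 132 = -100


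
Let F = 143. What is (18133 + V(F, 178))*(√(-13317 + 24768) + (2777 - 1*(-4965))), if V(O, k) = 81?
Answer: 141012788 + 18214*√11451 ≈ 1.4296e+8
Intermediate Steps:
(18133 + V(F, 178))*(√(-13317 + 24768) + (2777 - 1*(-4965))) = (18133 + 81)*(√(-13317 + 24768) + (2777 - 1*(-4965))) = 18214*(√11451 + (2777 + 4965)) = 18214*(√11451 + 7742) = 18214*(7742 + √11451) = 141012788 + 18214*√11451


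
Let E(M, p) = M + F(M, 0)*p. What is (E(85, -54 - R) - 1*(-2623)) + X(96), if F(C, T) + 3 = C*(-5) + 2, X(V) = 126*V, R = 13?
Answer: 43346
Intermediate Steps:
F(C, T) = -1 - 5*C (F(C, T) = -3 + (C*(-5) + 2) = -3 + (-5*C + 2) = -3 + (2 - 5*C) = -1 - 5*C)
E(M, p) = M + p*(-1 - 5*M) (E(M, p) = M + (-1 - 5*M)*p = M + p*(-1 - 5*M))
(E(85, -54 - R) - 1*(-2623)) + X(96) = ((85 - (-54 - 1*13)*(1 + 5*85)) - 1*(-2623)) + 126*96 = ((85 - (-54 - 13)*(1 + 425)) + 2623) + 12096 = ((85 - 1*(-67)*426) + 2623) + 12096 = ((85 + 28542) + 2623) + 12096 = (28627 + 2623) + 12096 = 31250 + 12096 = 43346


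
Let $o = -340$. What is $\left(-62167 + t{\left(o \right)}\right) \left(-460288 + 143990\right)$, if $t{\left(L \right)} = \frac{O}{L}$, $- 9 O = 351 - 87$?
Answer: $\frac{5014133971774}{255} \approx 1.9663 \cdot 10^{10}$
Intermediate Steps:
$O = - \frac{88}{3}$ ($O = - \frac{351 - 87}{9} = \left(- \frac{1}{9}\right) 264 = - \frac{88}{3} \approx -29.333$)
$t{\left(L \right)} = - \frac{88}{3 L}$
$\left(-62167 + t{\left(o \right)}\right) \left(-460288 + 143990\right) = \left(-62167 - \frac{88}{3 \left(-340\right)}\right) \left(-460288 + 143990\right) = \left(-62167 - - \frac{22}{255}\right) \left(-316298\right) = \left(-62167 + \frac{22}{255}\right) \left(-316298\right) = \left(- \frac{15852563}{255}\right) \left(-316298\right) = \frac{5014133971774}{255}$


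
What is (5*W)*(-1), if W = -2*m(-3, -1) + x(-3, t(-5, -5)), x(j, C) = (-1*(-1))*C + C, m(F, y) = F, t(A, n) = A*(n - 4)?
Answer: -480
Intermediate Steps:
t(A, n) = A*(-4 + n)
x(j, C) = 2*C (x(j, C) = 1*C + C = C + C = 2*C)
W = 96 (W = -2*(-3) + 2*(-5*(-4 - 5)) = 6 + 2*(-5*(-9)) = 6 + 2*45 = 6 + 90 = 96)
(5*W)*(-1) = (5*96)*(-1) = 480*(-1) = -480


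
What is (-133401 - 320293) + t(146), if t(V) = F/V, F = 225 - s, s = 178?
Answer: -66239277/146 ≈ -4.5369e+5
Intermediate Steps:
F = 47 (F = 225 - 1*178 = 225 - 178 = 47)
t(V) = 47/V
(-133401 - 320293) + t(146) = (-133401 - 320293) + 47/146 = -453694 + 47*(1/146) = -453694 + 47/146 = -66239277/146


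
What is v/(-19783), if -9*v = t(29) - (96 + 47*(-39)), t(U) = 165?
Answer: 634/59349 ≈ 0.010683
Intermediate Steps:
v = -634/3 (v = -(165 - (96 + 47*(-39)))/9 = -(165 - (96 - 1833))/9 = -(165 - 1*(-1737))/9 = -(165 + 1737)/9 = -⅑*1902 = -634/3 ≈ -211.33)
v/(-19783) = -634/3/(-19783) = -634/3*(-1/19783) = 634/59349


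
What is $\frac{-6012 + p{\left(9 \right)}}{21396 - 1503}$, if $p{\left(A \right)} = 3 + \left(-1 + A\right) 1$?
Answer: $- \frac{6001}{19893} \approx -0.30166$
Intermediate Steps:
$p{\left(A \right)} = 2 + A$ ($p{\left(A \right)} = 3 + \left(-1 + A\right) = 2 + A$)
$\frac{-6012 + p{\left(9 \right)}}{21396 - 1503} = \frac{-6012 + \left(2 + 9\right)}{21396 - 1503} = \frac{-6012 + 11}{19893} = \left(-6001\right) \frac{1}{19893} = - \frac{6001}{19893}$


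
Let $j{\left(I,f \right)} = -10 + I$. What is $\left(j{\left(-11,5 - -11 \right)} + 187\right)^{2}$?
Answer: $27556$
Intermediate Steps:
$\left(j{\left(-11,5 - -11 \right)} + 187\right)^{2} = \left(\left(-10 - 11\right) + 187\right)^{2} = \left(-21 + 187\right)^{2} = 166^{2} = 27556$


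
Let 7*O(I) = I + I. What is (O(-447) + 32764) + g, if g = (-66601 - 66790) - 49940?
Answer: -1054863/7 ≈ -1.5069e+5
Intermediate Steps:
O(I) = 2*I/7 (O(I) = (I + I)/7 = (2*I)/7 = 2*I/7)
g = -183331 (g = -133391 - 49940 = -183331)
(O(-447) + 32764) + g = ((2/7)*(-447) + 32764) - 183331 = (-894/7 + 32764) - 183331 = 228454/7 - 183331 = -1054863/7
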